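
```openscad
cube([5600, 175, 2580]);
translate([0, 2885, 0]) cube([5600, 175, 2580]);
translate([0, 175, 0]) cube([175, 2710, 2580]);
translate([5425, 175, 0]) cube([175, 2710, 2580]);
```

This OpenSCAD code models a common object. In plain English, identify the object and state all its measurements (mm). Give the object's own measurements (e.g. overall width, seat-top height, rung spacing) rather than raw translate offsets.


The wall frame of a small rectangular building: four walls, each 2580 mm tall and 175 mm thick, enclosing a footprint 5600 mm (x) by 3060 mm (y) outside-to-outside, with no floor or roof. The front and back walls (the −y and +y sides) span the full width; the two side walls fit between them.


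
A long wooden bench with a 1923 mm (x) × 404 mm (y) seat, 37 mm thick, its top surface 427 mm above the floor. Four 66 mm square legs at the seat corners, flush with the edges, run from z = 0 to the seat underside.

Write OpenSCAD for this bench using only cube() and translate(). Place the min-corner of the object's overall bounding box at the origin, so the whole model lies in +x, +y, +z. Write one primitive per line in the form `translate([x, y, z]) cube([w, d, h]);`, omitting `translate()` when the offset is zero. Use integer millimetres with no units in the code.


// leg_h = 427 − 37 = 390
translate([0, 0, 390]) cube([1923, 404, 37]);
cube([66, 66, 390]);
translate([0, 338, 0]) cube([66, 66, 390]);
translate([1857, 0, 0]) cube([66, 66, 390]);
translate([1857, 338, 0]) cube([66, 66, 390]);


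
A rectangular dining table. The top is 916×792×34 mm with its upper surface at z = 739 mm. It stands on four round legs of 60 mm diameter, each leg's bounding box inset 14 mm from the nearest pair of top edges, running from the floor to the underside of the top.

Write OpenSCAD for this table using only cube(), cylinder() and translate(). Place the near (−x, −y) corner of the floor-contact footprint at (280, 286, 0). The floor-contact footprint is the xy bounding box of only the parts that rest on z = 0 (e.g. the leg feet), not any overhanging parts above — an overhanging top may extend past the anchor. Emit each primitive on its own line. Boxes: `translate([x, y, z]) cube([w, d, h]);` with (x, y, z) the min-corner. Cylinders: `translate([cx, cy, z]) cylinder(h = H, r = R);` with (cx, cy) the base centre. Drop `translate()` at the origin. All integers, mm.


translate([266, 272, 705]) cube([916, 792, 34]);
translate([310, 316, 0]) cylinder(h = 705, r = 30);
translate([1138, 316, 0]) cylinder(h = 705, r = 30);
translate([310, 1020, 0]) cylinder(h = 705, r = 30);
translate([1138, 1020, 0]) cylinder(h = 705, r = 30);


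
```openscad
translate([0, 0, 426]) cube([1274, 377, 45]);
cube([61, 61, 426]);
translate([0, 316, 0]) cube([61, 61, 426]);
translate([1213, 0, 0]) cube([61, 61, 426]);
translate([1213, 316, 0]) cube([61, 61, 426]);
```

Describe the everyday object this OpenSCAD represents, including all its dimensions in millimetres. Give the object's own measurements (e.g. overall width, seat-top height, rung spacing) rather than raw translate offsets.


A long wooden bench with a 1274 mm (x) × 377 mm (y) seat, 45 mm thick, its top surface 471 mm above the floor. Four 61 mm square legs at the seat corners, flush with the edges, run from z = 0 to the seat underside.


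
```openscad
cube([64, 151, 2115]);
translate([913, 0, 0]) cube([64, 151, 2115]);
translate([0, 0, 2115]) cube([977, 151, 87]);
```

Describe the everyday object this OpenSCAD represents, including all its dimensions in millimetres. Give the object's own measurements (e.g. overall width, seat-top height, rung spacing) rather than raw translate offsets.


A door frame. The clear opening is 849 mm wide and 2115 mm high. Two 64 mm wide jambs, 151 mm deep, stand either side of the opening from the floor to the top of the opening. A 87 mm thick head sits across the top of both jambs, spanning the full outside width of the frame.


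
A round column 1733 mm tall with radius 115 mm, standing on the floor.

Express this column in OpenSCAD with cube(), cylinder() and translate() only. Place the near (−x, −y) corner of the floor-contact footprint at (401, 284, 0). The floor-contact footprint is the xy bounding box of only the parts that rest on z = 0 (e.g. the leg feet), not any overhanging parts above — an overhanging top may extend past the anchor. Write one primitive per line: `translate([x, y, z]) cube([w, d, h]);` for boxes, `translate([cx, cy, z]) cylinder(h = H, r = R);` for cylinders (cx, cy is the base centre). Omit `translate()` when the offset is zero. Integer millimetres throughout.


translate([516, 399, 0]) cylinder(h = 1733, r = 115);


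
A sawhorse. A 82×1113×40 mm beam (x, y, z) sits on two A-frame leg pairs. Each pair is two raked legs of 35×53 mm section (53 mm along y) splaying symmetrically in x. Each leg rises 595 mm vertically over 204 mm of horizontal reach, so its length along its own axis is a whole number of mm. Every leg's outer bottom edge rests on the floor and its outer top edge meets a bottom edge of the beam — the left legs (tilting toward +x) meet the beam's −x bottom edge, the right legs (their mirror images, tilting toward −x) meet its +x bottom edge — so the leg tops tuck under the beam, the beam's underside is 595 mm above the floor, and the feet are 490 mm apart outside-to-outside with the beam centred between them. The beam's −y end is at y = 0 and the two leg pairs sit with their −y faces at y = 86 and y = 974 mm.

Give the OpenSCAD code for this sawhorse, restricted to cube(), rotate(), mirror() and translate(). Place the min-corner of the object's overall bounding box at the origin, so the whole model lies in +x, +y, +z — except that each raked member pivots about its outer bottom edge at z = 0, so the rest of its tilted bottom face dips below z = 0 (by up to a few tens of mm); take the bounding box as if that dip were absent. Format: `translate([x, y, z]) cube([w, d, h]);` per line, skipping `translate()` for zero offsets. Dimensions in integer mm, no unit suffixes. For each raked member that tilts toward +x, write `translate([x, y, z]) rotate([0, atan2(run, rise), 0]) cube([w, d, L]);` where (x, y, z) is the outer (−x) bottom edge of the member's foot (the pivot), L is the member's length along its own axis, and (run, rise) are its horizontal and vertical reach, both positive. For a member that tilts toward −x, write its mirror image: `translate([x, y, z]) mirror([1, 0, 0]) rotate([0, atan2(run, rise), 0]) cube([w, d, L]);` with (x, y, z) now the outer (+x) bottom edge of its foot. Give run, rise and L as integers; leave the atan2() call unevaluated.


// leg length = √(204² + 595²) = 629
// right-leg outer foot x = 2·204 + 82 = 490
// beam min-corner = (204, 0, 595)
translate([204, 0, 595]) cube([82, 1113, 40]);
translate([0, 86, 0]) rotate([0, atan2(204, 595), 0]) cube([35, 53, 629]);
translate([490, 86, 0]) mirror([1, 0, 0]) rotate([0, atan2(204, 595), 0]) cube([35, 53, 629]);
translate([0, 974, 0]) rotate([0, atan2(204, 595), 0]) cube([35, 53, 629]);
translate([490, 974, 0]) mirror([1, 0, 0]) rotate([0, atan2(204, 595), 0]) cube([35, 53, 629]);


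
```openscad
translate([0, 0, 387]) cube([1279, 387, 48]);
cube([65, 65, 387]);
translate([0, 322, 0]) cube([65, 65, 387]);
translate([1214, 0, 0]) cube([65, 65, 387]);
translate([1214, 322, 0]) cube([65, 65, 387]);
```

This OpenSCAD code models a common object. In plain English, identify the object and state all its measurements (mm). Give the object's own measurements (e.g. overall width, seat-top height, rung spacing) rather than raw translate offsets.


A long wooden bench with a 1279 mm (x) × 387 mm (y) seat, 48 mm thick, its top surface 435 mm above the floor. Four 65 mm square legs at the seat corners, flush with the edges, run from z = 0 to the seat underside.


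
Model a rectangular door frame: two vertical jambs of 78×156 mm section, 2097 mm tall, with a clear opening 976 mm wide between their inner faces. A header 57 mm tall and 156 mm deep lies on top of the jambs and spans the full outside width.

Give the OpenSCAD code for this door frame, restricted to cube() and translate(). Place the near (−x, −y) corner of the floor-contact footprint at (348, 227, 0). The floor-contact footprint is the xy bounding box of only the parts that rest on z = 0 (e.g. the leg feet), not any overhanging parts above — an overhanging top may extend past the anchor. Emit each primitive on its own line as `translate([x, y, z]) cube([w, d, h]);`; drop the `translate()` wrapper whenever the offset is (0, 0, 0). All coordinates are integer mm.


translate([348, 227, 0]) cube([78, 156, 2097]);
translate([1402, 227, 0]) cube([78, 156, 2097]);
translate([348, 227, 2097]) cube([1132, 156, 57]);


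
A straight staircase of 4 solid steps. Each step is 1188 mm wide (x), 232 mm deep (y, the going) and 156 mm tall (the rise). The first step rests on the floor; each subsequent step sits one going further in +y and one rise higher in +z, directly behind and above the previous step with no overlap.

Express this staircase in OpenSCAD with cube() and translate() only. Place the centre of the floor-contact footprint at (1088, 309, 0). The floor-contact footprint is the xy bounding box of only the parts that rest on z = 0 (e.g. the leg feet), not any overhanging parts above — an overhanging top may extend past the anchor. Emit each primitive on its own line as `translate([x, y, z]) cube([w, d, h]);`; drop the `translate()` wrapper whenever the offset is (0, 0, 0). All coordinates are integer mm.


translate([494, 193, 0]) cube([1188, 232, 156]);
translate([494, 425, 156]) cube([1188, 232, 156]);
translate([494, 657, 312]) cube([1188, 232, 156]);
translate([494, 889, 468]) cube([1188, 232, 156]);


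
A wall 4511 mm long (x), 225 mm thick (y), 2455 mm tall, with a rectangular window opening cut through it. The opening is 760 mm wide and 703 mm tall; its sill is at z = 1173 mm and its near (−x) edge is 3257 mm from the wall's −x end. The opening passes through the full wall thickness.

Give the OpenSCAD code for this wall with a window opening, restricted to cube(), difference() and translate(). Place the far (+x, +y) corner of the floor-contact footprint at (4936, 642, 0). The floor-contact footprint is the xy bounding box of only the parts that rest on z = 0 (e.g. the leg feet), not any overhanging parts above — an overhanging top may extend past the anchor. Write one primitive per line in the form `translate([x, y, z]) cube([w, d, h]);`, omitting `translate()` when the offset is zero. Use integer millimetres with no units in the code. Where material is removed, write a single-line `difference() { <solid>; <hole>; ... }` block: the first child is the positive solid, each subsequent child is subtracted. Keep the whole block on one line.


difference() { translate([425, 417, 0]) cube([4511, 225, 2455]); translate([3682, 417, 1173]) cube([760, 225, 703]); }


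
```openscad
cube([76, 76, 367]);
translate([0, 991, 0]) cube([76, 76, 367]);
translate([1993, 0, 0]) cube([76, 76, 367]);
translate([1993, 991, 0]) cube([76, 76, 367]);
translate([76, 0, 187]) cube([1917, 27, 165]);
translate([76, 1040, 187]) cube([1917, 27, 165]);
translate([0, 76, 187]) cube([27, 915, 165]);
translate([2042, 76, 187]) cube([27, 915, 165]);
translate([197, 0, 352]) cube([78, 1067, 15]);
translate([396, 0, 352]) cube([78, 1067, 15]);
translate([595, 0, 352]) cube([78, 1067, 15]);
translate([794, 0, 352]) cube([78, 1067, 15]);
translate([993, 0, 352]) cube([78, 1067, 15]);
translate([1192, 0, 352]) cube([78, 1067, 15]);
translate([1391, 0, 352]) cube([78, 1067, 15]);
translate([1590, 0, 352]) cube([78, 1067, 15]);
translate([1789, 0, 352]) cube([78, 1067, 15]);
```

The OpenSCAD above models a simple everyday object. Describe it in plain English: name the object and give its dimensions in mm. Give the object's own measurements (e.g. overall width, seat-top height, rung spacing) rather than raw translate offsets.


A bed frame 2069 mm long (x) by 1067 mm wide (y). Four 76×76 mm corner posts, 367 mm tall, at the corners of the footprint. Four rails of 27 mm thickness and 165 mm height run between adjacent posts with their undersides at z = 187 mm, their outer faces flush with the outside of the frame (the two x-running rails run between the posts' inner faces; the two y-running rails run between the posts' inner faces). 9 slats, each 78 mm wide (x) and 15 mm thick, lie across the top of the two x-running rails, running the full 1067 mm width of the frame in y; along x they sit between the end posts with a 121 mm gap after the −x posts and between neighbouring slats, leaving 126 mm before the +x posts.


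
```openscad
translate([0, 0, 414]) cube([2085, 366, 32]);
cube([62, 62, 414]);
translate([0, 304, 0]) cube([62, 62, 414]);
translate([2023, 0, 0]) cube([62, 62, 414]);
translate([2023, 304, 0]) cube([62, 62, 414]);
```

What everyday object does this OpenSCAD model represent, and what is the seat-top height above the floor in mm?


A bench. The seat-top height is 446 mm.

A long slab on four corner posts — a bench. The slab sits at z = 414 with thickness 32, so the top is 414 + 32 = 446 mm.


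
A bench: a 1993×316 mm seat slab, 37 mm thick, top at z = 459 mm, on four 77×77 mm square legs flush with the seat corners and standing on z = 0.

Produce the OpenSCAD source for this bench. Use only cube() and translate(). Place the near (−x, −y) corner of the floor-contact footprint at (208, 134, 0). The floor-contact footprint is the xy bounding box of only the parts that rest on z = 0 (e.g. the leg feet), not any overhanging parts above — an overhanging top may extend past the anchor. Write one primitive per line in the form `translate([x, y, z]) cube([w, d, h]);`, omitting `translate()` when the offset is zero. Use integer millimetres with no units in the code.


translate([208, 134, 422]) cube([1993, 316, 37]);
translate([208, 134, 0]) cube([77, 77, 422]);
translate([208, 373, 0]) cube([77, 77, 422]);
translate([2124, 134, 0]) cube([77, 77, 422]);
translate([2124, 373, 0]) cube([77, 77, 422]);


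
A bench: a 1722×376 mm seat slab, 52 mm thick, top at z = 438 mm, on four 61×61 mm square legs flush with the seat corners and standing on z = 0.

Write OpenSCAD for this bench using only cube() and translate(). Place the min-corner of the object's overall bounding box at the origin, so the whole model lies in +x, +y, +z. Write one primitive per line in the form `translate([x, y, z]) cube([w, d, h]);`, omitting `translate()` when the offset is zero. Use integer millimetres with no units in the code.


// leg_h = 438 − 52 = 386
translate([0, 0, 386]) cube([1722, 376, 52]);
cube([61, 61, 386]);
translate([0, 315, 0]) cube([61, 61, 386]);
translate([1661, 0, 0]) cube([61, 61, 386]);
translate([1661, 315, 0]) cube([61, 61, 386]);


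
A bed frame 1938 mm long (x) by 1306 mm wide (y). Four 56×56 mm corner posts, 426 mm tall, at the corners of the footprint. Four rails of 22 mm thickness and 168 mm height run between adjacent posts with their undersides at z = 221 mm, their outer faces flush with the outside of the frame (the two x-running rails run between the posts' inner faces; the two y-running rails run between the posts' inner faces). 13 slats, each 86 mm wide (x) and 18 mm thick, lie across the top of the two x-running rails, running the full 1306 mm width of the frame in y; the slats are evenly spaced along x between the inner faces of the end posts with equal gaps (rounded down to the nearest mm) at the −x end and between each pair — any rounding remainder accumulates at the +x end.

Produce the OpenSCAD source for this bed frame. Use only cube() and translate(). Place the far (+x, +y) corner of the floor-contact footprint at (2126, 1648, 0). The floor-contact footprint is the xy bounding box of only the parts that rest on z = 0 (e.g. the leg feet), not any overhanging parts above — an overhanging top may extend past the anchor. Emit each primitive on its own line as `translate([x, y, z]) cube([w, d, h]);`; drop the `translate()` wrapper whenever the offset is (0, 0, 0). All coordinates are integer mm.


// slat z = rail_z + rail_h = 221 + 168 = 389
// slat gap = ⌊(1826 − 13·86) / 14⌋ = 50
translate([188, 342, 0]) cube([56, 56, 426]);
translate([188, 1592, 0]) cube([56, 56, 426]);
translate([2070, 342, 0]) cube([56, 56, 426]);
translate([2070, 1592, 0]) cube([56, 56, 426]);
translate([244, 342, 221]) cube([1826, 22, 168]);
translate([244, 1626, 221]) cube([1826, 22, 168]);
translate([188, 398, 221]) cube([22, 1194, 168]);
translate([2104, 398, 221]) cube([22, 1194, 168]);
translate([294, 342, 389]) cube([86, 1306, 18]);
translate([430, 342, 389]) cube([86, 1306, 18]);
translate([566, 342, 389]) cube([86, 1306, 18]);
translate([702, 342, 389]) cube([86, 1306, 18]);
translate([838, 342, 389]) cube([86, 1306, 18]);
translate([974, 342, 389]) cube([86, 1306, 18]);
translate([1110, 342, 389]) cube([86, 1306, 18]);
translate([1246, 342, 389]) cube([86, 1306, 18]);
translate([1382, 342, 389]) cube([86, 1306, 18]);
translate([1518, 342, 389]) cube([86, 1306, 18]);
translate([1654, 342, 389]) cube([86, 1306, 18]);
translate([1790, 342, 389]) cube([86, 1306, 18]);
translate([1926, 342, 389]) cube([86, 1306, 18]);


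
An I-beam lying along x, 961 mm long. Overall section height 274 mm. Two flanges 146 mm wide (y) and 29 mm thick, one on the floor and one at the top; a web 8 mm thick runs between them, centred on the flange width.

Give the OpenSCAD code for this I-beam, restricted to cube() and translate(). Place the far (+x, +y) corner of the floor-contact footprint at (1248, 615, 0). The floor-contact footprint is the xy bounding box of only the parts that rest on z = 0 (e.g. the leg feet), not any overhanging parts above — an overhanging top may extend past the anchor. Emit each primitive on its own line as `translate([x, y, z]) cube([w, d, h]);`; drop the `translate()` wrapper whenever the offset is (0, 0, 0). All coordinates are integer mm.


translate([287, 469, 0]) cube([961, 146, 29]);
translate([287, 538, 29]) cube([961, 8, 216]);
translate([287, 469, 245]) cube([961, 146, 29]);


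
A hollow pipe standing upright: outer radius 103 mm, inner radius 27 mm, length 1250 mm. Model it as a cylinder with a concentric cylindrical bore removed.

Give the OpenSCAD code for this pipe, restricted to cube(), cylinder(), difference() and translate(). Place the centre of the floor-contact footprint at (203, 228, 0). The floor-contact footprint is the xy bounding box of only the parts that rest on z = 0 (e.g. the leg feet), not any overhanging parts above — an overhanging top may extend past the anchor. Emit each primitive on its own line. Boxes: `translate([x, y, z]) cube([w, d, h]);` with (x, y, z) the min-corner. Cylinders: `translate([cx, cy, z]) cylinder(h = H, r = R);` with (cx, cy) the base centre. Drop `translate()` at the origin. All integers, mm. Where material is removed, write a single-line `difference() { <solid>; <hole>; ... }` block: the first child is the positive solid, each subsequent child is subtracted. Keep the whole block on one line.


difference() { translate([203, 228, 0]) cylinder(h = 1250, r = 103); translate([203, 228, 0]) cylinder(h = 1250, r = 27); }


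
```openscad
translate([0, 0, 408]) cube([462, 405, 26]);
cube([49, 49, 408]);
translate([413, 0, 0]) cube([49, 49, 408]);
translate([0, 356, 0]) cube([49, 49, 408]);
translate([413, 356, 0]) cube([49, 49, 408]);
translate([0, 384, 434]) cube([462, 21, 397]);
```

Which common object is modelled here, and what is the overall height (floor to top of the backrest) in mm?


A chair. The overall height is 831 mm.

A slab on four corner posts with a tall panel at the back — a chair. The seat slab sits at z = 408 with thickness 26, and the 397 mm backrest starts at the seat top, so the overall height is 408 + 26 + 397 = 831 mm.


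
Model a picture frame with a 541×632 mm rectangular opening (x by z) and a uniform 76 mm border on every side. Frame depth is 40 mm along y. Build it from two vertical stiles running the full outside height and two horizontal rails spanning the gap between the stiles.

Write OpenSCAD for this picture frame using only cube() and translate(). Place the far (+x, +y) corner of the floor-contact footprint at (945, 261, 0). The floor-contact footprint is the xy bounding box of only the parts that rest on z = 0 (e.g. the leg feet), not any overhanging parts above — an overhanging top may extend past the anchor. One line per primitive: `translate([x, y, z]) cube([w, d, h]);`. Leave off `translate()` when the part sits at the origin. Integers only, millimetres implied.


translate([252, 221, 0]) cube([76, 40, 784]);
translate([869, 221, 0]) cube([76, 40, 784]);
translate([328, 221, 0]) cube([541, 40, 76]);
translate([328, 221, 708]) cube([541, 40, 76]);


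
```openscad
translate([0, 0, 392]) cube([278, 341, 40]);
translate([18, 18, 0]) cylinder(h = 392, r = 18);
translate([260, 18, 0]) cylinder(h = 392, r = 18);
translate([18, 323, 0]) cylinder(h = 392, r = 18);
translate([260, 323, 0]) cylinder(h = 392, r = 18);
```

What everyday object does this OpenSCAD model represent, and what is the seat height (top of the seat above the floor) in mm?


A stool. The seat height is 432 mm.

A 278×341×40 slab at z = 392 on four corner cylinders — a stool. The seat top is 392 + 40 = 432 mm.


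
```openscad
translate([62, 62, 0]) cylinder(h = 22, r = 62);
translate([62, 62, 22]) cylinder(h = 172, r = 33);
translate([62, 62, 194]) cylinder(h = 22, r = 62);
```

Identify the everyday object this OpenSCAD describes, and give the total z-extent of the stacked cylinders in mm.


A spool. The overall height is 216 mm.

Three coaxial cylinders, large–small–large — a spool. Two 22 mm flanges and a 172 mm core give 22 + 172 + 22 = 216 mm.


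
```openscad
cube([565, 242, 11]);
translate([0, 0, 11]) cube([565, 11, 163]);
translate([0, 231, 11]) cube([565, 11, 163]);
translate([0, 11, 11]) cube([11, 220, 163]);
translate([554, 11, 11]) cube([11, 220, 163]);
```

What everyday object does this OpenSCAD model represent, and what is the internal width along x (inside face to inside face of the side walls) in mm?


An open box. The internal width is 543 mm.

A 565×242 base slab with four walls standing on it — an open box. The base is 565 mm wide and the walls are 11 mm thick, so the internal width is 565 − 2 × 11 = 543 mm.


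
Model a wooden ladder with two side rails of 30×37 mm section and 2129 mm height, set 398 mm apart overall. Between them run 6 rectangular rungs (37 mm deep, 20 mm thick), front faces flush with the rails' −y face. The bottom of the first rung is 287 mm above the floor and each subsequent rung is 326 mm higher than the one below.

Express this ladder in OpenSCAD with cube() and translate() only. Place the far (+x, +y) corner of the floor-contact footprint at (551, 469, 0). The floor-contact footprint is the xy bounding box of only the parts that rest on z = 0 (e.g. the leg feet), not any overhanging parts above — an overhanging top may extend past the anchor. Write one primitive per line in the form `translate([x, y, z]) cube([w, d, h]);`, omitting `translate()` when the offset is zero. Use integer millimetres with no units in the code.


// rung span = 398 - 2*30 = 338
// rung[k] z = 287 + k*326
translate([153, 432, 0]) cube([30, 37, 2129]);
translate([521, 432, 0]) cube([30, 37, 2129]);
translate([183, 432, 287]) cube([338, 37, 20]);
translate([183, 432, 613]) cube([338, 37, 20]);
translate([183, 432, 939]) cube([338, 37, 20]);
translate([183, 432, 1265]) cube([338, 37, 20]);
translate([183, 432, 1591]) cube([338, 37, 20]);
translate([183, 432, 1917]) cube([338, 37, 20]);


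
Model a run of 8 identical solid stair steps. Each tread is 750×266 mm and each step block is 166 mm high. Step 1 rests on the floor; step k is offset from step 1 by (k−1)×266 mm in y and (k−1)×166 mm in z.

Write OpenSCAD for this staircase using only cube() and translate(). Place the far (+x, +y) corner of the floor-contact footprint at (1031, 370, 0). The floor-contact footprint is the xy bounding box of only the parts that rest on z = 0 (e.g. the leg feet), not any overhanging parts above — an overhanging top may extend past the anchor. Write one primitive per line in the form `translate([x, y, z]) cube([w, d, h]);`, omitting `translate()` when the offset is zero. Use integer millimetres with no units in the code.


translate([281, 104, 0]) cube([750, 266, 166]);
translate([281, 370, 166]) cube([750, 266, 166]);
translate([281, 636, 332]) cube([750, 266, 166]);
translate([281, 902, 498]) cube([750, 266, 166]);
translate([281, 1168, 664]) cube([750, 266, 166]);
translate([281, 1434, 830]) cube([750, 266, 166]);
translate([281, 1700, 996]) cube([750, 266, 166]);
translate([281, 1966, 1162]) cube([750, 266, 166]);


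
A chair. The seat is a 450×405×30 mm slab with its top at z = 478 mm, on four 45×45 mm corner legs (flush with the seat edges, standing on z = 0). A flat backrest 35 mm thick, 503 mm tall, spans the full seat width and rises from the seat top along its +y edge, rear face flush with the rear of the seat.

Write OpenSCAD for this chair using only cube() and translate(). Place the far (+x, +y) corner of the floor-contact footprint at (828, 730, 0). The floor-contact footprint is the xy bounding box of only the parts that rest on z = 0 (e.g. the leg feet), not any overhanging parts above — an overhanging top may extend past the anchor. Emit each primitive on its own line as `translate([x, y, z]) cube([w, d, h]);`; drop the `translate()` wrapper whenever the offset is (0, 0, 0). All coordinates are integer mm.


translate([378, 325, 448]) cube([450, 405, 30]);
translate([378, 325, 0]) cube([45, 45, 448]);
translate([783, 325, 0]) cube([45, 45, 448]);
translate([378, 685, 0]) cube([45, 45, 448]);
translate([783, 685, 0]) cube([45, 45, 448]);
translate([378, 695, 478]) cube([450, 35, 503]);


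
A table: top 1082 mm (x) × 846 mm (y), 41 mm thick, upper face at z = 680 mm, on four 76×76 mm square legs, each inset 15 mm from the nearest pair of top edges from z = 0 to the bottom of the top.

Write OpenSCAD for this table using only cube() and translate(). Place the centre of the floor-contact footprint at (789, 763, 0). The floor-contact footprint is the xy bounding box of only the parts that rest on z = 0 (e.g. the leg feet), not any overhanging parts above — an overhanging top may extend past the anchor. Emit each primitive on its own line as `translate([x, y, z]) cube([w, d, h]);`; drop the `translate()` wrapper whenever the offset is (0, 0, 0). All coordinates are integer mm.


// leg_h = 680 - 41 = 639
translate([248, 340, 639]) cube([1082, 846, 41]);
translate([263, 355, 0]) cube([76, 76, 639]);
translate([1239, 355, 0]) cube([76, 76, 639]);
translate([263, 1095, 0]) cube([76, 76, 639]);
translate([1239, 1095, 0]) cube([76, 76, 639]);


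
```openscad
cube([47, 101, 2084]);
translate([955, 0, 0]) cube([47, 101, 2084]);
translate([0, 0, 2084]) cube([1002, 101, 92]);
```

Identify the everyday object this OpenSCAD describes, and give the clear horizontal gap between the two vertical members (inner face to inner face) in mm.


A door frame. The clear opening width is 908 mm.

Two 2084 mm tall posts with a header on top — a door frame. The left jamb is 47 mm wide at x = 0; the right jamb starts at x = 955. The clear opening is 955 − 47 = 908 mm.


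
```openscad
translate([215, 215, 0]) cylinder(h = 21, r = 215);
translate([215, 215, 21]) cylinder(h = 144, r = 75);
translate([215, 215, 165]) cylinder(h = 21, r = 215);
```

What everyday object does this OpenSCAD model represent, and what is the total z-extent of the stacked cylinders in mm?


A spool. The overall height is 186 mm.

Three coaxial cylinders, large–small–large — a spool. Two 21 mm flanges and a 144 mm core give 21 + 144 + 21 = 186 mm.


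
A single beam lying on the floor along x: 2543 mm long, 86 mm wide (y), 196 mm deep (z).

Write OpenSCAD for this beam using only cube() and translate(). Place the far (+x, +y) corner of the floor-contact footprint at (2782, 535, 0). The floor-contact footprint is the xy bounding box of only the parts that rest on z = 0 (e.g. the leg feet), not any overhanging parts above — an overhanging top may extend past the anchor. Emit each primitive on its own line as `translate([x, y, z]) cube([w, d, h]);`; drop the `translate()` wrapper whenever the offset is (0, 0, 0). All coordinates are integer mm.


translate([239, 449, 0]) cube([2543, 86, 196]);


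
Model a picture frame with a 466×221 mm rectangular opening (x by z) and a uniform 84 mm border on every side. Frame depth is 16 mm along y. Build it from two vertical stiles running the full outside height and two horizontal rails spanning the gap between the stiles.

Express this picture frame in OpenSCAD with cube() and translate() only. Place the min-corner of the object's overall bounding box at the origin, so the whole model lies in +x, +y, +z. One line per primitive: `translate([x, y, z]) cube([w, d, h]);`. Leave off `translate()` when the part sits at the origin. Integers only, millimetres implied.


cube([84, 16, 389]);
translate([550, 0, 0]) cube([84, 16, 389]);
translate([84, 0, 0]) cube([466, 16, 84]);
translate([84, 0, 305]) cube([466, 16, 84]);


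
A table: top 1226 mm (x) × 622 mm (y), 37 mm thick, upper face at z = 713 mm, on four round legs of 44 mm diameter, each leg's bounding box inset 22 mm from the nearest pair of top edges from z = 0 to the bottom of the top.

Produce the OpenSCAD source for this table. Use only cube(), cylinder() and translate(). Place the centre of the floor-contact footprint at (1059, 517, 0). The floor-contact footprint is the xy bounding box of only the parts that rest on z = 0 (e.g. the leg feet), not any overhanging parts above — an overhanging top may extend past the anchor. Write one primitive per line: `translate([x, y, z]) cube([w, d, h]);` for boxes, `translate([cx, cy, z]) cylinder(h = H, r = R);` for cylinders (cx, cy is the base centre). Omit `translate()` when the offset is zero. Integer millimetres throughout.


translate([446, 206, 676]) cube([1226, 622, 37]);
translate([490, 250, 0]) cylinder(h = 676, r = 22);
translate([1628, 250, 0]) cylinder(h = 676, r = 22);
translate([490, 784, 0]) cylinder(h = 676, r = 22);
translate([1628, 784, 0]) cylinder(h = 676, r = 22);


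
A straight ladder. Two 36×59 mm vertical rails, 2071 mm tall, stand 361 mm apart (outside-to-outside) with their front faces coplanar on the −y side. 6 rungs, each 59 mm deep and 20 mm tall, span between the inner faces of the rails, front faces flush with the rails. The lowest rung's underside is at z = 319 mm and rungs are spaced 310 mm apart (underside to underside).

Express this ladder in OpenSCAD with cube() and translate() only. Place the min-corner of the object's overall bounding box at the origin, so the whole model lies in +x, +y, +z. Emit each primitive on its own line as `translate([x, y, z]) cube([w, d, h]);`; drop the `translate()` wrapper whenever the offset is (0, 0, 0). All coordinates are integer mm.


// rung span = 361 - 2*36 = 289
// rung[k] z = 319 + k*310
cube([36, 59, 2071]);
translate([325, 0, 0]) cube([36, 59, 2071]);
translate([36, 0, 319]) cube([289, 59, 20]);
translate([36, 0, 629]) cube([289, 59, 20]);
translate([36, 0, 939]) cube([289, 59, 20]);
translate([36, 0, 1249]) cube([289, 59, 20]);
translate([36, 0, 1559]) cube([289, 59, 20]);
translate([36, 0, 1869]) cube([289, 59, 20]);


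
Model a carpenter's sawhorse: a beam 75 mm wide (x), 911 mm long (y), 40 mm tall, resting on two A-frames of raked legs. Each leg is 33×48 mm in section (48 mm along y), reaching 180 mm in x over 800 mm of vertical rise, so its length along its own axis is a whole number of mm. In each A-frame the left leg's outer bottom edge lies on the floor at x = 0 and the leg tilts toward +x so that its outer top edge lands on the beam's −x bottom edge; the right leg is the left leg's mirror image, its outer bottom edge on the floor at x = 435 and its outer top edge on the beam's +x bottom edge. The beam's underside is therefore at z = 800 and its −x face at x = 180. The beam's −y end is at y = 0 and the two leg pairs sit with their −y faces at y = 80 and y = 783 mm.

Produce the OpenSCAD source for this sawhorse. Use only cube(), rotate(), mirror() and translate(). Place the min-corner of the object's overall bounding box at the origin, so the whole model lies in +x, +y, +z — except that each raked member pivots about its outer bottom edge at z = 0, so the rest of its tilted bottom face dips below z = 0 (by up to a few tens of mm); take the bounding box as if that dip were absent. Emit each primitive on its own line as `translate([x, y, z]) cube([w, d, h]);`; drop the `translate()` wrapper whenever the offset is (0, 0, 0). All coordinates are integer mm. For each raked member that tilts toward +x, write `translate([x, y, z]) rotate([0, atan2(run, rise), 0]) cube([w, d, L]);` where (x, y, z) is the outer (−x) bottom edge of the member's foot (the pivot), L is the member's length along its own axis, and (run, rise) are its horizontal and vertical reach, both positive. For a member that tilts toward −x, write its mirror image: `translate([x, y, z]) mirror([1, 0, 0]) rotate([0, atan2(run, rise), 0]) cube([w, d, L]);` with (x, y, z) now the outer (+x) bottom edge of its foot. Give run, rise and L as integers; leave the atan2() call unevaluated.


// leg length = √(180² + 800²) = 820
// right-leg outer foot x = 2·180 + 75 = 435
// beam min-corner = (180, 0, 800)
translate([180, 0, 800]) cube([75, 911, 40]);
translate([0, 80, 0]) rotate([0, atan2(180, 800), 0]) cube([33, 48, 820]);
translate([435, 80, 0]) mirror([1, 0, 0]) rotate([0, atan2(180, 800), 0]) cube([33, 48, 820]);
translate([0, 783, 0]) rotate([0, atan2(180, 800), 0]) cube([33, 48, 820]);
translate([435, 783, 0]) mirror([1, 0, 0]) rotate([0, atan2(180, 800), 0]) cube([33, 48, 820]);


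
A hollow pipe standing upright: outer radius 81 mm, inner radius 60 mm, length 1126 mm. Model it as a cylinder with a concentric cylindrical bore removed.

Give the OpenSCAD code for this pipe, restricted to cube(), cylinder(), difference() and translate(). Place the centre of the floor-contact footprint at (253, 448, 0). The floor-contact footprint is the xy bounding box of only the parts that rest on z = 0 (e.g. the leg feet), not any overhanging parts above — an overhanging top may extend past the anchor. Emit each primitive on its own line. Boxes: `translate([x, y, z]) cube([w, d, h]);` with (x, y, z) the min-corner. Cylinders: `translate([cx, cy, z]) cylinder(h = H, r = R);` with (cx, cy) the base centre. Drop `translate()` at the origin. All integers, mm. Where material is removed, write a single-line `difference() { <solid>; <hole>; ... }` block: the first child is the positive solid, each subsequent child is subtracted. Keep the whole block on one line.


difference() { translate([253, 448, 0]) cylinder(h = 1126, r = 81); translate([253, 448, 0]) cylinder(h = 1126, r = 60); }


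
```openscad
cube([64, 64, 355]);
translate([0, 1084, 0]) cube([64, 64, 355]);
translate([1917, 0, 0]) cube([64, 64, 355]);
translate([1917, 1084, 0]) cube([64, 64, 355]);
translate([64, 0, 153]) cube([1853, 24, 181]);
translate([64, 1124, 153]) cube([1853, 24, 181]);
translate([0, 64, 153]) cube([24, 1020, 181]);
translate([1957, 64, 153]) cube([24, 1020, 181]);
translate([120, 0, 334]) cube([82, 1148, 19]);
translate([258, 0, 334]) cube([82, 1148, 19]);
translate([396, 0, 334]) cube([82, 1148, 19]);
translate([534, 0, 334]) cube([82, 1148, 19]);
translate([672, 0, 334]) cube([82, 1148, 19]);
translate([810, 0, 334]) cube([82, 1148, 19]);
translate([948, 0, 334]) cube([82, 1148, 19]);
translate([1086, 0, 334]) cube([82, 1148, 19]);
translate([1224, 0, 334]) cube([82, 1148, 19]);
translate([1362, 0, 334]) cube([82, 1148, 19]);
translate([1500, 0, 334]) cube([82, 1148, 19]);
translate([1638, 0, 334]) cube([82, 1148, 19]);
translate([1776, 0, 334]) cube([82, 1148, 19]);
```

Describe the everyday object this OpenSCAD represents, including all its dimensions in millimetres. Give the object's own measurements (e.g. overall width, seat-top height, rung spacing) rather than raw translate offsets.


A bed frame 1981 mm long (x) by 1148 mm wide (y). Four 64×64 mm corner posts, 355 mm tall, at the corners of the footprint. Four rails of 24 mm thickness and 181 mm height run between adjacent posts with their undersides at z = 153 mm, their outer faces flush with the outside of the frame (the two x-running rails run between the posts' inner faces; the two y-running rails run between the posts' inner faces). 13 slats, each 82 mm wide (x) and 19 mm thick, lie across the top of the two x-running rails, running the full 1148 mm width of the frame in y; along x they sit between the end posts with a 56 mm gap after the −x posts and between neighbouring slats, leaving 59 mm before the +x posts.


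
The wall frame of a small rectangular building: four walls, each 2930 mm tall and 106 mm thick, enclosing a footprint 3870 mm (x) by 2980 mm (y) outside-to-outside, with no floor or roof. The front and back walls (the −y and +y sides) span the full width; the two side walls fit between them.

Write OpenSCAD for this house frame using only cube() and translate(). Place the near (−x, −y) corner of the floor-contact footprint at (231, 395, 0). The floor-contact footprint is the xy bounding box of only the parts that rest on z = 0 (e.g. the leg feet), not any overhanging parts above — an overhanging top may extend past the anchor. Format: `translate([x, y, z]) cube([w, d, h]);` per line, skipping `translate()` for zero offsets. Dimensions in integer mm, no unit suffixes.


translate([231, 395, 0]) cube([3870, 106, 2930]);
translate([231, 3269, 0]) cube([3870, 106, 2930]);
translate([231, 501, 0]) cube([106, 2768, 2930]);
translate([3995, 501, 0]) cube([106, 2768, 2930]);


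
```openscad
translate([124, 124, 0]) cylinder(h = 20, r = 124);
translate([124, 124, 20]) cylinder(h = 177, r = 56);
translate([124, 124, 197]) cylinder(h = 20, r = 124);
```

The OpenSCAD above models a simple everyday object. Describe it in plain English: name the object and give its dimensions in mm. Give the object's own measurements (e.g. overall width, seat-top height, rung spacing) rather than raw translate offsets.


A spool: two coaxial disc flanges of radius 124 mm and thickness 20 mm, joined by a core cylinder of radius 56 mm and height 177 mm. The lower flange rests on z = 0 and the three cylinders share a vertical axis.


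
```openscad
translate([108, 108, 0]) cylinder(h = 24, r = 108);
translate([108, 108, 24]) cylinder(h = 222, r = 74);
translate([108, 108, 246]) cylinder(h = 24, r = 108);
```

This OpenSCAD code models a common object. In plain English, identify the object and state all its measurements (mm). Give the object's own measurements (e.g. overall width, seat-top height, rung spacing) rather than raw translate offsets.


A spool: two coaxial disc flanges of radius 108 mm and thickness 24 mm, joined by a core cylinder of radius 74 mm and height 222 mm. The lower flange rests on z = 0 and the three cylinders share a vertical axis.


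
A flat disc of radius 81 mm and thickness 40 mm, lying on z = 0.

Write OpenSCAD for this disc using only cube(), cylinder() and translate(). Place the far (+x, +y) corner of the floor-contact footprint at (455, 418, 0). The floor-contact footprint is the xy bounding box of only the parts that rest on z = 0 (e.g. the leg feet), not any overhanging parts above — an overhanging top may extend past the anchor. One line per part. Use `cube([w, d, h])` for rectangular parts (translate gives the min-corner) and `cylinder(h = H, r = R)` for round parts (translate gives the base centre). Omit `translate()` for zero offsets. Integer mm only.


translate([374, 337, 0]) cylinder(h = 40, r = 81);


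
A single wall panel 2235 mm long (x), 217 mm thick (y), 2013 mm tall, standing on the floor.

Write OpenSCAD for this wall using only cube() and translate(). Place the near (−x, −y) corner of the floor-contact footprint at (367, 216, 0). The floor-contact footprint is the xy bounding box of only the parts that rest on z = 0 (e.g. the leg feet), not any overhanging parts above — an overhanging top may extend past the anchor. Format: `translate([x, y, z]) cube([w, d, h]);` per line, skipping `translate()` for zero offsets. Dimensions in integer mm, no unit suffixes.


translate([367, 216, 0]) cube([2235, 217, 2013]);
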